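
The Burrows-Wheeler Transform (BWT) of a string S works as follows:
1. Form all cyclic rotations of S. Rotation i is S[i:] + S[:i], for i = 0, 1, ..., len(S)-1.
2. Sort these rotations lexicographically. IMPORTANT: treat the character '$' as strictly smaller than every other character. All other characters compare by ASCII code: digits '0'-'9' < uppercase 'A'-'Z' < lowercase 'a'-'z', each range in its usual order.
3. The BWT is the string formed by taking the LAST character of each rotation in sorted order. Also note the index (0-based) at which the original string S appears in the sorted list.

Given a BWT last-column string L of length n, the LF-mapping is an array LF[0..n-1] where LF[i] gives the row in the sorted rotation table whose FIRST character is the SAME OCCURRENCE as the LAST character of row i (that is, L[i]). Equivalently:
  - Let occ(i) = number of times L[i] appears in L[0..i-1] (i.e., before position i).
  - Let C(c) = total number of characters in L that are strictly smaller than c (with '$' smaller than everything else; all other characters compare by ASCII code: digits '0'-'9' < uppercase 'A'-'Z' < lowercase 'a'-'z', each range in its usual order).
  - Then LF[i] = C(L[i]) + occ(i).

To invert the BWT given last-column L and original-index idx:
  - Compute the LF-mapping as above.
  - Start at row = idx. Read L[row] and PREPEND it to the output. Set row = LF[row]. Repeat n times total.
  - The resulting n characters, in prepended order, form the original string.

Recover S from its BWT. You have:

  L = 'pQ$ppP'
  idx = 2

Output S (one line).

LF mapping: 3 2 0 4 5 1
Walk LF starting at row 2, prepending L[row]:
  step 1: row=2, L[2]='$', prepend. Next row=LF[2]=0
  step 2: row=0, L[0]='p', prepend. Next row=LF[0]=3
  step 3: row=3, L[3]='p', prepend. Next row=LF[3]=4
  step 4: row=4, L[4]='p', prepend. Next row=LF[4]=5
  step 5: row=5, L[5]='P', prepend. Next row=LF[5]=1
  step 6: row=1, L[1]='Q', prepend. Next row=LF[1]=2
Reversed output: QPppp$

Answer: QPppp$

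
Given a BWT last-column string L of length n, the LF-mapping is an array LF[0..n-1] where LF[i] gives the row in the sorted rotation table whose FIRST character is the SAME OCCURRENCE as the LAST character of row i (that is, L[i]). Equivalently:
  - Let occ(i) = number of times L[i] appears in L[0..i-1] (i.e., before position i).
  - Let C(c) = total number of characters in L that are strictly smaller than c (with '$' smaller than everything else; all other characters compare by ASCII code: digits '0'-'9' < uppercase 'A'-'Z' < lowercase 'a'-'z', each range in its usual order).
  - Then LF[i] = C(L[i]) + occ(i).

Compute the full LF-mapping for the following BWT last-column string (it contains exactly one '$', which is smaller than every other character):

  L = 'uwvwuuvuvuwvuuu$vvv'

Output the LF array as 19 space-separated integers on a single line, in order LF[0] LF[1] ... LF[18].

Answer: 1 16 9 17 2 3 10 4 11 5 18 12 6 7 8 0 13 14 15

Derivation:
Char counts: '$':1, 'u':8, 'v':7, 'w':3
C (first-col start): C('$')=0, C('u')=1, C('v')=9, C('w')=16
L[0]='u': occ=0, LF[0]=C('u')+0=1+0=1
L[1]='w': occ=0, LF[1]=C('w')+0=16+0=16
L[2]='v': occ=0, LF[2]=C('v')+0=9+0=9
L[3]='w': occ=1, LF[3]=C('w')+1=16+1=17
L[4]='u': occ=1, LF[4]=C('u')+1=1+1=2
L[5]='u': occ=2, LF[5]=C('u')+2=1+2=3
L[6]='v': occ=1, LF[6]=C('v')+1=9+1=10
L[7]='u': occ=3, LF[7]=C('u')+3=1+3=4
L[8]='v': occ=2, LF[8]=C('v')+2=9+2=11
L[9]='u': occ=4, LF[9]=C('u')+4=1+4=5
L[10]='w': occ=2, LF[10]=C('w')+2=16+2=18
L[11]='v': occ=3, LF[11]=C('v')+3=9+3=12
L[12]='u': occ=5, LF[12]=C('u')+5=1+5=6
L[13]='u': occ=6, LF[13]=C('u')+6=1+6=7
L[14]='u': occ=7, LF[14]=C('u')+7=1+7=8
L[15]='$': occ=0, LF[15]=C('$')+0=0+0=0
L[16]='v': occ=4, LF[16]=C('v')+4=9+4=13
L[17]='v': occ=5, LF[17]=C('v')+5=9+5=14
L[18]='v': occ=6, LF[18]=C('v')+6=9+6=15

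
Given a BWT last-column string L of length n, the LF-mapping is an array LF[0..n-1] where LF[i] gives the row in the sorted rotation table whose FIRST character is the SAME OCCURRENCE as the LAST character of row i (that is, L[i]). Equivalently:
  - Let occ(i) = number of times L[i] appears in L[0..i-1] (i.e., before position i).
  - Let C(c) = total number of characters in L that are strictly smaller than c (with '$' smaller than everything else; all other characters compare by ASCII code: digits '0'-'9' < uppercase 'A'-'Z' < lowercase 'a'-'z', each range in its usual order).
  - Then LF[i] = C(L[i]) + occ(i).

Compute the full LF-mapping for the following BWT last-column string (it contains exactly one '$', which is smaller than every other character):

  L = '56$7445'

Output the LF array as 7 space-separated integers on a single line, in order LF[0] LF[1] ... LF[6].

Answer: 3 5 0 6 1 2 4

Derivation:
Char counts: '$':1, '4':2, '5':2, '6':1, '7':1
C (first-col start): C('$')=0, C('4')=1, C('5')=3, C('6')=5, C('7')=6
L[0]='5': occ=0, LF[0]=C('5')+0=3+0=3
L[1]='6': occ=0, LF[1]=C('6')+0=5+0=5
L[2]='$': occ=0, LF[2]=C('$')+0=0+0=0
L[3]='7': occ=0, LF[3]=C('7')+0=6+0=6
L[4]='4': occ=0, LF[4]=C('4')+0=1+0=1
L[5]='4': occ=1, LF[5]=C('4')+1=1+1=2
L[6]='5': occ=1, LF[6]=C('5')+1=3+1=4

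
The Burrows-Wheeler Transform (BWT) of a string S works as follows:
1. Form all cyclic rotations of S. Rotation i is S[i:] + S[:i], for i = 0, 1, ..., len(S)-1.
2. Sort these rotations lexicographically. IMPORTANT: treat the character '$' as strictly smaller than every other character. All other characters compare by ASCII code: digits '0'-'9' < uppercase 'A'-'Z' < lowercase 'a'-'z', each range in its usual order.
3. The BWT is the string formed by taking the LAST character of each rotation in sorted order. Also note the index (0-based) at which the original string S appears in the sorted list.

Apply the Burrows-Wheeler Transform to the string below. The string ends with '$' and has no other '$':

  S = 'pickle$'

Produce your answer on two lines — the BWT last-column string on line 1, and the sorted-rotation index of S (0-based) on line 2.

All 7 rotations (rotation i = S[i:]+S[:i]):
  rot[0] = pickle$
  rot[1] = ickle$p
  rot[2] = ckle$pi
  rot[3] = kle$pic
  rot[4] = le$pick
  rot[5] = e$pickl
  rot[6] = $pickle
Sorted (with $ < everything):
  sorted[0] = $pickle  (last char: 'e')
  sorted[1] = ckle$pi  (last char: 'i')
  sorted[2] = e$pickl  (last char: 'l')
  sorted[3] = ickle$p  (last char: 'p')
  sorted[4] = kle$pic  (last char: 'c')
  sorted[5] = le$pick  (last char: 'k')
  sorted[6] = pickle$  (last char: '$')
Last column: eilpck$
Original string S is at sorted index 6

Answer: eilpck$
6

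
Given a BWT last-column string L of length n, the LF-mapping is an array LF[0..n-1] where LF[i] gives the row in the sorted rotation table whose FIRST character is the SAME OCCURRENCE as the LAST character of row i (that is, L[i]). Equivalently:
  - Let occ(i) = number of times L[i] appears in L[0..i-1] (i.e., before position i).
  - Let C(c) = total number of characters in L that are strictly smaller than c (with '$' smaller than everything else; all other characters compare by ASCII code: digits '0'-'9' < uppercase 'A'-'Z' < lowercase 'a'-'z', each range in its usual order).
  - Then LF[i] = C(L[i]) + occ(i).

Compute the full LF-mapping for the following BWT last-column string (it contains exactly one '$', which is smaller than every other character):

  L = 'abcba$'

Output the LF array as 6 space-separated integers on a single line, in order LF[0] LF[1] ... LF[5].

Answer: 1 3 5 4 2 0

Derivation:
Char counts: '$':1, 'a':2, 'b':2, 'c':1
C (first-col start): C('$')=0, C('a')=1, C('b')=3, C('c')=5
L[0]='a': occ=0, LF[0]=C('a')+0=1+0=1
L[1]='b': occ=0, LF[1]=C('b')+0=3+0=3
L[2]='c': occ=0, LF[2]=C('c')+0=5+0=5
L[3]='b': occ=1, LF[3]=C('b')+1=3+1=4
L[4]='a': occ=1, LF[4]=C('a')+1=1+1=2
L[5]='$': occ=0, LF[5]=C('$')+0=0+0=0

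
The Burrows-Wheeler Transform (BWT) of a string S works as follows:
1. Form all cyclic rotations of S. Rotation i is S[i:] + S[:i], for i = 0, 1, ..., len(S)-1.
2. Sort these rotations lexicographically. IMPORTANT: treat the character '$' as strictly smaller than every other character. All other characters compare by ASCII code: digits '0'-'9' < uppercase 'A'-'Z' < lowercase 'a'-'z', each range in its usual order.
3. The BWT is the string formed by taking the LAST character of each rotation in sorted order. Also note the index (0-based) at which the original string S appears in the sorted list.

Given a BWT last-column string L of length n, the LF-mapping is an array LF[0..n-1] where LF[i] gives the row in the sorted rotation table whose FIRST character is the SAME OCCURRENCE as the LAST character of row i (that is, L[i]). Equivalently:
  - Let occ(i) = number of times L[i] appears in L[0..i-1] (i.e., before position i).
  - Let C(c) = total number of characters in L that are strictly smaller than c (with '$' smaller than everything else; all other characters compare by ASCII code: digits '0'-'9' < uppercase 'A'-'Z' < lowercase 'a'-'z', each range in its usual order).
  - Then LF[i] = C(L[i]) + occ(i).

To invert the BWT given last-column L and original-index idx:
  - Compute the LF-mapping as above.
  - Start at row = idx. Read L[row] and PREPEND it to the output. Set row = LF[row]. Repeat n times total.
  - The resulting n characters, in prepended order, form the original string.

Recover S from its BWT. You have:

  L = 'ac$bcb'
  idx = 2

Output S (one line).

Answer: bbcca$

Derivation:
LF mapping: 1 4 0 2 5 3
Walk LF starting at row 2, prepending L[row]:
  step 1: row=2, L[2]='$', prepend. Next row=LF[2]=0
  step 2: row=0, L[0]='a', prepend. Next row=LF[0]=1
  step 3: row=1, L[1]='c', prepend. Next row=LF[1]=4
  step 4: row=4, L[4]='c', prepend. Next row=LF[4]=5
  step 5: row=5, L[5]='b', prepend. Next row=LF[5]=3
  step 6: row=3, L[3]='b', prepend. Next row=LF[3]=2
Reversed output: bbcca$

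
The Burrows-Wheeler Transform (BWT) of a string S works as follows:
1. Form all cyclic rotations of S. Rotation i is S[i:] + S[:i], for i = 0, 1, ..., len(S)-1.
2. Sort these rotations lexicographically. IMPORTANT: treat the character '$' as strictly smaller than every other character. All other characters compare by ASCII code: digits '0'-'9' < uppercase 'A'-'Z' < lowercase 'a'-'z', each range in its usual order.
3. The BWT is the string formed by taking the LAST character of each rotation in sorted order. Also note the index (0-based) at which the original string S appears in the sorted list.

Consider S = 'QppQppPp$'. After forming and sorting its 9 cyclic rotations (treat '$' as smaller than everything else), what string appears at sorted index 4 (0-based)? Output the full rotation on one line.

Answer: p$QppQppP

Derivation:
All 9 rotations (rotation i = S[i:]+S[:i]):
  rot[0] = QppQppPp$
  rot[1] = ppQppPp$Q
  rot[2] = pQppPp$Qp
  rot[3] = QppPp$Qpp
  rot[4] = ppPp$QppQ
  rot[5] = pPp$QppQp
  rot[6] = Pp$QppQpp
  rot[7] = p$QppQppP
  rot[8] = $QppQppPp
Sorted (with $ < everything):
  sorted[0] = $QppQppPp
  sorted[1] = Pp$QppQpp
  sorted[2] = QppPp$Qpp
  sorted[3] = QppQppPp$
  sorted[4] = p$QppQppP
  sorted[5] = pPp$QppQp
  sorted[6] = pQppPp$Qp
  sorted[7] = ppPp$QppQ
  sorted[8] = ppQppPp$Q
sorted[4] = p$QppQppP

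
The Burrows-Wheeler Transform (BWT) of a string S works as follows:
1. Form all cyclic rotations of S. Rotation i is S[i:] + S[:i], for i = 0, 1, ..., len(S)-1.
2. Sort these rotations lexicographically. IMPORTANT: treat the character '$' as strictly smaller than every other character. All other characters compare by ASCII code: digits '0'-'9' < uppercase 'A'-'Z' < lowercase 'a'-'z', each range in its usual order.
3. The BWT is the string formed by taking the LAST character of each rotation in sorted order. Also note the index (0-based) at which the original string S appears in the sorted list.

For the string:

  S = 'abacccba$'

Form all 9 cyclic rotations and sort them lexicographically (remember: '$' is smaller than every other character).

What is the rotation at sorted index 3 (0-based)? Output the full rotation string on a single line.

All 9 rotations (rotation i = S[i:]+S[:i]):
  rot[0] = abacccba$
  rot[1] = bacccba$a
  rot[2] = acccba$ab
  rot[3] = cccba$aba
  rot[4] = ccba$abac
  rot[5] = cba$abacc
  rot[6] = ba$abaccc
  rot[7] = a$abacccb
  rot[8] = $abacccba
Sorted (with $ < everything):
  sorted[0] = $abacccba
  sorted[1] = a$abacccb
  sorted[2] = abacccba$
  sorted[3] = acccba$ab
  sorted[4] = ba$abaccc
  sorted[5] = bacccba$a
  sorted[6] = cba$abacc
  sorted[7] = ccba$abac
  sorted[8] = cccba$aba
sorted[3] = acccba$ab

Answer: acccba$ab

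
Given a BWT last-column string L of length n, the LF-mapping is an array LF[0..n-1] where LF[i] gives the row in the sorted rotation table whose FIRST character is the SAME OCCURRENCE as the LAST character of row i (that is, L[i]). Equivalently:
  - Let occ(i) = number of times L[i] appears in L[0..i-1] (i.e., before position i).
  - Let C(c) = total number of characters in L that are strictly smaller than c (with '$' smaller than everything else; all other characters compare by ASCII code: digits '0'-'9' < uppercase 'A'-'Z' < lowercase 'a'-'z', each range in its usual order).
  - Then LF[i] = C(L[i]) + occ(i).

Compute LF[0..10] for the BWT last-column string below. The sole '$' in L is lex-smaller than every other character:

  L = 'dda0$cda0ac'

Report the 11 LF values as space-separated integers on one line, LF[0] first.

Answer: 8 9 3 1 0 6 10 4 2 5 7

Derivation:
Char counts: '$':1, '0':2, 'a':3, 'c':2, 'd':3
C (first-col start): C('$')=0, C('0')=1, C('a')=3, C('c')=6, C('d')=8
L[0]='d': occ=0, LF[0]=C('d')+0=8+0=8
L[1]='d': occ=1, LF[1]=C('d')+1=8+1=9
L[2]='a': occ=0, LF[2]=C('a')+0=3+0=3
L[3]='0': occ=0, LF[3]=C('0')+0=1+0=1
L[4]='$': occ=0, LF[4]=C('$')+0=0+0=0
L[5]='c': occ=0, LF[5]=C('c')+0=6+0=6
L[6]='d': occ=2, LF[6]=C('d')+2=8+2=10
L[7]='a': occ=1, LF[7]=C('a')+1=3+1=4
L[8]='0': occ=1, LF[8]=C('0')+1=1+1=2
L[9]='a': occ=2, LF[9]=C('a')+2=3+2=5
L[10]='c': occ=1, LF[10]=C('c')+1=6+1=7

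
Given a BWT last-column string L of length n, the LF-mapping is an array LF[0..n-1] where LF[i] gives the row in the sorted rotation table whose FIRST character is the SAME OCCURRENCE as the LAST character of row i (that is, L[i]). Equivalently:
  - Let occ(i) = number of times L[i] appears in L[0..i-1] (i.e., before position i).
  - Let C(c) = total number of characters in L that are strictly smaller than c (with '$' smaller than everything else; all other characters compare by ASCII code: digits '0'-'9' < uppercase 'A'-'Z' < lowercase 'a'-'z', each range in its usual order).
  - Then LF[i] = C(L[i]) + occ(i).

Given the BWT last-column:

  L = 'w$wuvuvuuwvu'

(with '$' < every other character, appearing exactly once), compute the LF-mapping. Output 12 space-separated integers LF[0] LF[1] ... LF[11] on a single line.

Char counts: '$':1, 'u':5, 'v':3, 'w':3
C (first-col start): C('$')=0, C('u')=1, C('v')=6, C('w')=9
L[0]='w': occ=0, LF[0]=C('w')+0=9+0=9
L[1]='$': occ=0, LF[1]=C('$')+0=0+0=0
L[2]='w': occ=1, LF[2]=C('w')+1=9+1=10
L[3]='u': occ=0, LF[3]=C('u')+0=1+0=1
L[4]='v': occ=0, LF[4]=C('v')+0=6+0=6
L[5]='u': occ=1, LF[5]=C('u')+1=1+1=2
L[6]='v': occ=1, LF[6]=C('v')+1=6+1=7
L[7]='u': occ=2, LF[7]=C('u')+2=1+2=3
L[8]='u': occ=3, LF[8]=C('u')+3=1+3=4
L[9]='w': occ=2, LF[9]=C('w')+2=9+2=11
L[10]='v': occ=2, LF[10]=C('v')+2=6+2=8
L[11]='u': occ=4, LF[11]=C('u')+4=1+4=5

Answer: 9 0 10 1 6 2 7 3 4 11 8 5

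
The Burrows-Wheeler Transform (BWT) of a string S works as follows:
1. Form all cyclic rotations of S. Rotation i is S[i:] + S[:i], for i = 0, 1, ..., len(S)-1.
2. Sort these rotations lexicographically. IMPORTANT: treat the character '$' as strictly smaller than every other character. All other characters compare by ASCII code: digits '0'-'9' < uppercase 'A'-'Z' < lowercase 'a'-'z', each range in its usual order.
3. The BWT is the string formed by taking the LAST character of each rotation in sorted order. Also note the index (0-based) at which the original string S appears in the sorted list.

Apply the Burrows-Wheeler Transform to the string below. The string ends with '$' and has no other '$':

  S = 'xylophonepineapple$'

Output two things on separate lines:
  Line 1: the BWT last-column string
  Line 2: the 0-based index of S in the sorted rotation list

All 19 rotations (rotation i = S[i:]+S[:i]):
  rot[0] = xylophonepineapple$
  rot[1] = ylophonepineapple$x
  rot[2] = lophonepineapple$xy
  rot[3] = ophonepineapple$xyl
  rot[4] = phonepineapple$xylo
  rot[5] = honepineapple$xylop
  rot[6] = onepineapple$xyloph
  rot[7] = nepineapple$xylopho
  rot[8] = epineapple$xylophon
  rot[9] = pineapple$xylophone
  rot[10] = ineapple$xylophonep
  rot[11] = neapple$xylophonepi
  rot[12] = eapple$xylophonepin
  rot[13] = apple$xylophonepine
  rot[14] = pple$xylophonepinea
  rot[15] = ple$xylophonepineap
  rot[16] = le$xylophonepineapp
  rot[17] = e$xylophonepineappl
  rot[18] = $xylophonepineapple
Sorted (with $ < everything):
  sorted[0] = $xylophonepineapple  (last char: 'e')
  sorted[1] = apple$xylophonepine  (last char: 'e')
  sorted[2] = e$xylophonepineappl  (last char: 'l')
  sorted[3] = eapple$xylophonepin  (last char: 'n')
  sorted[4] = epineapple$xylophon  (last char: 'n')
  sorted[5] = honepineapple$xylop  (last char: 'p')
  sorted[6] = ineapple$xylophonep  (last char: 'p')
  sorted[7] = le$xylophonepineapp  (last char: 'p')
  sorted[8] = lophonepineapple$xy  (last char: 'y')
  sorted[9] = neapple$xylophonepi  (last char: 'i')
  sorted[10] = nepineapple$xylopho  (last char: 'o')
  sorted[11] = onepineapple$xyloph  (last char: 'h')
  sorted[12] = ophonepineapple$xyl  (last char: 'l')
  sorted[13] = phonepineapple$xylo  (last char: 'o')
  sorted[14] = pineapple$xylophone  (last char: 'e')
  sorted[15] = ple$xylophonepineap  (last char: 'p')
  sorted[16] = pple$xylophonepinea  (last char: 'a')
  sorted[17] = xylophonepineapple$  (last char: '$')
  sorted[18] = ylophonepineapple$x  (last char: 'x')
Last column: eelnnpppyiohloepa$x
Original string S is at sorted index 17

Answer: eelnnpppyiohloepa$x
17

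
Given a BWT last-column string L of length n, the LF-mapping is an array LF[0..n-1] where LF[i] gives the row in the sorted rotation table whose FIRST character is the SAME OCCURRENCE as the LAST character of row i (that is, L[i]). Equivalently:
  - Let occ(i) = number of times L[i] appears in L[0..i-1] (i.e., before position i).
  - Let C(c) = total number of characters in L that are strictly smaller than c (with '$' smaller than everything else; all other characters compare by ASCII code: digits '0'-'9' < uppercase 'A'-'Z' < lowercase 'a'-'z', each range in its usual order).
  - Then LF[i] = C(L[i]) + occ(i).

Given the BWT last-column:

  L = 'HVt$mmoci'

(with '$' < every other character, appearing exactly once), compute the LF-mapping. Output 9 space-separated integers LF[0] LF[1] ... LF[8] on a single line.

Char counts: '$':1, 'H':1, 'V':1, 'c':1, 'i':1, 'm':2, 'o':1, 't':1
C (first-col start): C('$')=0, C('H')=1, C('V')=2, C('c')=3, C('i')=4, C('m')=5, C('o')=7, C('t')=8
L[0]='H': occ=0, LF[0]=C('H')+0=1+0=1
L[1]='V': occ=0, LF[1]=C('V')+0=2+0=2
L[2]='t': occ=0, LF[2]=C('t')+0=8+0=8
L[3]='$': occ=0, LF[3]=C('$')+0=0+0=0
L[4]='m': occ=0, LF[4]=C('m')+0=5+0=5
L[5]='m': occ=1, LF[5]=C('m')+1=5+1=6
L[6]='o': occ=0, LF[6]=C('o')+0=7+0=7
L[7]='c': occ=0, LF[7]=C('c')+0=3+0=3
L[8]='i': occ=0, LF[8]=C('i')+0=4+0=4

Answer: 1 2 8 0 5 6 7 3 4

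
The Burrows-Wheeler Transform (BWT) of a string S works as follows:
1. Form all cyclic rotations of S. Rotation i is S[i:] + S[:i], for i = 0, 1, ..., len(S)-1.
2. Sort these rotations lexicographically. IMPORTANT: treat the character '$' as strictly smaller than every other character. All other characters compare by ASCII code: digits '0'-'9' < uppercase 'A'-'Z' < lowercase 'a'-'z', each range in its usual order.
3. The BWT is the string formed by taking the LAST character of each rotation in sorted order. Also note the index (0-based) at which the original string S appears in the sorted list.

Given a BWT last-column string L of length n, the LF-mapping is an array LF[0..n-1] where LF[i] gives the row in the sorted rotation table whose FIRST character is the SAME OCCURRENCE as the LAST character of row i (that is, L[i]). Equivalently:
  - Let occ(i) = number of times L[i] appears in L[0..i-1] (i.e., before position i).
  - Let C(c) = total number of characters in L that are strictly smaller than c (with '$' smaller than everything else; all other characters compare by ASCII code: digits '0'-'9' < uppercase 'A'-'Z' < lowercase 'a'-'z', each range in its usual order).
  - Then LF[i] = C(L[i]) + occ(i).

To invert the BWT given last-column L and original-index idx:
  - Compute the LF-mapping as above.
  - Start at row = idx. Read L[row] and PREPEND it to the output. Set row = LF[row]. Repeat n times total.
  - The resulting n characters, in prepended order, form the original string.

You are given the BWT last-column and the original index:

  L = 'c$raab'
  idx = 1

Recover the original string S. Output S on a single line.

LF mapping: 4 0 5 1 2 3
Walk LF starting at row 1, prepending L[row]:
  step 1: row=1, L[1]='$', prepend. Next row=LF[1]=0
  step 2: row=0, L[0]='c', prepend. Next row=LF[0]=4
  step 3: row=4, L[4]='a', prepend. Next row=LF[4]=2
  step 4: row=2, L[2]='r', prepend. Next row=LF[2]=5
  step 5: row=5, L[5]='b', prepend. Next row=LF[5]=3
  step 6: row=3, L[3]='a', prepend. Next row=LF[3]=1
Reversed output: abrac$

Answer: abrac$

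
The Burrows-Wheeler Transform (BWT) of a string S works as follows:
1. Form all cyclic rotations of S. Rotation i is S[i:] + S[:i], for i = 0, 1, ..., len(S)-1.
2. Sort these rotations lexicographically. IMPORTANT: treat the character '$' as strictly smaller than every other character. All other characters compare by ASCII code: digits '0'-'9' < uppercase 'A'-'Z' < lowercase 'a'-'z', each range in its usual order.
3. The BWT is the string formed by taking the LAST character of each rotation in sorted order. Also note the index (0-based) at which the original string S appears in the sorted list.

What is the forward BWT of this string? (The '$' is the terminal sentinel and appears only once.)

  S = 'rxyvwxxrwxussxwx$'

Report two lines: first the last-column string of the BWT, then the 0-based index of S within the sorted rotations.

Answer: xx$usxyxrvwxwswrx
2

Derivation:
All 17 rotations (rotation i = S[i:]+S[:i]):
  rot[0] = rxyvwxxrwxussxwx$
  rot[1] = xyvwxxrwxussxwx$r
  rot[2] = yvwxxrwxussxwx$rx
  rot[3] = vwxxrwxussxwx$rxy
  rot[4] = wxxrwxussxwx$rxyv
  rot[5] = xxrwxussxwx$rxyvw
  rot[6] = xrwxussxwx$rxyvwx
  rot[7] = rwxussxwx$rxyvwxx
  rot[8] = wxussxwx$rxyvwxxr
  rot[9] = xussxwx$rxyvwxxrw
  rot[10] = ussxwx$rxyvwxxrwx
  rot[11] = ssxwx$rxyvwxxrwxu
  rot[12] = sxwx$rxyvwxxrwxus
  rot[13] = xwx$rxyvwxxrwxuss
  rot[14] = wx$rxyvwxxrwxussx
  rot[15] = x$rxyvwxxrwxussxw
  rot[16] = $rxyvwxxrwxussxwx
Sorted (with $ < everything):
  sorted[0] = $rxyvwxxrwxussxwx  (last char: 'x')
  sorted[1] = rwxussxwx$rxyvwxx  (last char: 'x')
  sorted[2] = rxyvwxxrwxussxwx$  (last char: '$')
  sorted[3] = ssxwx$rxyvwxxrwxu  (last char: 'u')
  sorted[4] = sxwx$rxyvwxxrwxus  (last char: 's')
  sorted[5] = ussxwx$rxyvwxxrwx  (last char: 'x')
  sorted[6] = vwxxrwxussxwx$rxy  (last char: 'y')
  sorted[7] = wx$rxyvwxxrwxussx  (last char: 'x')
  sorted[8] = wxussxwx$rxyvwxxr  (last char: 'r')
  sorted[9] = wxxrwxussxwx$rxyv  (last char: 'v')
  sorted[10] = x$rxyvwxxrwxussxw  (last char: 'w')
  sorted[11] = xrwxussxwx$rxyvwx  (last char: 'x')
  sorted[12] = xussxwx$rxyvwxxrw  (last char: 'w')
  sorted[13] = xwx$rxyvwxxrwxuss  (last char: 's')
  sorted[14] = xxrwxussxwx$rxyvw  (last char: 'w')
  sorted[15] = xyvwxxrwxussxwx$r  (last char: 'r')
  sorted[16] = yvwxxrwxussxwx$rx  (last char: 'x')
Last column: xx$usxyxrvwxwswrx
Original string S is at sorted index 2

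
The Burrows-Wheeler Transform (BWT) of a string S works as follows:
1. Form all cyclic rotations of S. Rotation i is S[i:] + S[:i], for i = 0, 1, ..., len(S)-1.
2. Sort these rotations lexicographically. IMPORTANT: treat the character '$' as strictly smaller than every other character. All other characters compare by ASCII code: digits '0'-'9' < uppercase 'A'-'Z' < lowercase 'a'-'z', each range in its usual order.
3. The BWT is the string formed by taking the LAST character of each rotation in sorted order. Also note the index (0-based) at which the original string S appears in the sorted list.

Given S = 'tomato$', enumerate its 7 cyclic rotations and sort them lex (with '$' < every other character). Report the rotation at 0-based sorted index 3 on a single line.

All 7 rotations (rotation i = S[i:]+S[:i]):
  rot[0] = tomato$
  rot[1] = omato$t
  rot[2] = mato$to
  rot[3] = ato$tom
  rot[4] = to$toma
  rot[5] = o$tomat
  rot[6] = $tomato
Sorted (with $ < everything):
  sorted[0] = $tomato
  sorted[1] = ato$tom
  sorted[2] = mato$to
  sorted[3] = o$tomat
  sorted[4] = omato$t
  sorted[5] = to$toma
  sorted[6] = tomato$
sorted[3] = o$tomat

Answer: o$tomat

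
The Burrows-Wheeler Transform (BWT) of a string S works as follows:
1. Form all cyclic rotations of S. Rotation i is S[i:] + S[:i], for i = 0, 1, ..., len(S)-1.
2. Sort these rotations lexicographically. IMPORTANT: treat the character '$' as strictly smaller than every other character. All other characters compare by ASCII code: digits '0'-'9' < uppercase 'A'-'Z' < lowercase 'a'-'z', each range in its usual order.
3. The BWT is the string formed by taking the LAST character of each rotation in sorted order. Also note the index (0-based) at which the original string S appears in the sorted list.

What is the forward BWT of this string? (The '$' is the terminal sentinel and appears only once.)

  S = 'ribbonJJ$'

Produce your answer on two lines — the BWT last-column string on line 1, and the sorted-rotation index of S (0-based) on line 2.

Answer: JJnibrob$
8

Derivation:
All 9 rotations (rotation i = S[i:]+S[:i]):
  rot[0] = ribbonJJ$
  rot[1] = ibbonJJ$r
  rot[2] = bbonJJ$ri
  rot[3] = bonJJ$rib
  rot[4] = onJJ$ribb
  rot[5] = nJJ$ribbo
  rot[6] = JJ$ribbon
  rot[7] = J$ribbonJ
  rot[8] = $ribbonJJ
Sorted (with $ < everything):
  sorted[0] = $ribbonJJ  (last char: 'J')
  sorted[1] = J$ribbonJ  (last char: 'J')
  sorted[2] = JJ$ribbon  (last char: 'n')
  sorted[3] = bbonJJ$ri  (last char: 'i')
  sorted[4] = bonJJ$rib  (last char: 'b')
  sorted[5] = ibbonJJ$r  (last char: 'r')
  sorted[6] = nJJ$ribbo  (last char: 'o')
  sorted[7] = onJJ$ribb  (last char: 'b')
  sorted[8] = ribbonJJ$  (last char: '$')
Last column: JJnibrob$
Original string S is at sorted index 8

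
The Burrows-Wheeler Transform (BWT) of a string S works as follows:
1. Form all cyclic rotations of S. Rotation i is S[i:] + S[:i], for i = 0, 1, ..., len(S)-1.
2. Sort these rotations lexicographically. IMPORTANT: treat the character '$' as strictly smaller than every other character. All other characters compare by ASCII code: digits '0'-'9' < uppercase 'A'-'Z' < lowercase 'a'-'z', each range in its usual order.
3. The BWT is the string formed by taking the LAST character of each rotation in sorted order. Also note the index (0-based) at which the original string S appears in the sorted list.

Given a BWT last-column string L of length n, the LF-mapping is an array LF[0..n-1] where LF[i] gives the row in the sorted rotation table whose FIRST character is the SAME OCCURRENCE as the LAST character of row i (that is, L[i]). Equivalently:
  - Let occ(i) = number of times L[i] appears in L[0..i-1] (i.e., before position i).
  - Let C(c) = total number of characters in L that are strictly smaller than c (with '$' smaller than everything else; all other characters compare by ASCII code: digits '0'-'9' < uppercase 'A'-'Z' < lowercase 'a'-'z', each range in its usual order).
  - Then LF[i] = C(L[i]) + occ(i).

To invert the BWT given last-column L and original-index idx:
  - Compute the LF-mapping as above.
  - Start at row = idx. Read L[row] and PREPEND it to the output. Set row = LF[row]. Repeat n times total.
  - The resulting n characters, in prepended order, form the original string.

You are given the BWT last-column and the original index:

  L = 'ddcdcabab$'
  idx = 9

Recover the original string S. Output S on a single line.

LF mapping: 7 8 5 9 6 1 3 2 4 0
Walk LF starting at row 9, prepending L[row]:
  step 1: row=9, L[9]='$', prepend. Next row=LF[9]=0
  step 2: row=0, L[0]='d', prepend. Next row=LF[0]=7
  step 3: row=7, L[7]='a', prepend. Next row=LF[7]=2
  step 4: row=2, L[2]='c', prepend. Next row=LF[2]=5
  step 5: row=5, L[5]='a', prepend. Next row=LF[5]=1
  step 6: row=1, L[1]='d', prepend. Next row=LF[1]=8
  step 7: row=8, L[8]='b', prepend. Next row=LF[8]=4
  step 8: row=4, L[4]='c', prepend. Next row=LF[4]=6
  step 9: row=6, L[6]='b', prepend. Next row=LF[6]=3
  step 10: row=3, L[3]='d', prepend. Next row=LF[3]=9
Reversed output: dbcbdacad$

Answer: dbcbdacad$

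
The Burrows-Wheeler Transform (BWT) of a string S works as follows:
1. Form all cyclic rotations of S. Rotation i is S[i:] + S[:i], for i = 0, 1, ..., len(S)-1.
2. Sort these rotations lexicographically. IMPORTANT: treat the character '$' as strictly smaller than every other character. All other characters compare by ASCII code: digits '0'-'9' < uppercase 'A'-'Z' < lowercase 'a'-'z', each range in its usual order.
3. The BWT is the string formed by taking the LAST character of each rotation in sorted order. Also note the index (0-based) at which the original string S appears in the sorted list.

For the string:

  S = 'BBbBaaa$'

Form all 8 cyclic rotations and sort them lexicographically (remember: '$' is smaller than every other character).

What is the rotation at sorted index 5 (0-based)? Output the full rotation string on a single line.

All 8 rotations (rotation i = S[i:]+S[:i]):
  rot[0] = BBbBaaa$
  rot[1] = BbBaaa$B
  rot[2] = bBaaa$BB
  rot[3] = Baaa$BBb
  rot[4] = aaa$BBbB
  rot[5] = aa$BBbBa
  rot[6] = a$BBbBaa
  rot[7] = $BBbBaaa
Sorted (with $ < everything):
  sorted[0] = $BBbBaaa
  sorted[1] = BBbBaaa$
  sorted[2] = Baaa$BBb
  sorted[3] = BbBaaa$B
  sorted[4] = a$BBbBaa
  sorted[5] = aa$BBbBa
  sorted[6] = aaa$BBbB
  sorted[7] = bBaaa$BB
sorted[5] = aa$BBbBa

Answer: aa$BBbBa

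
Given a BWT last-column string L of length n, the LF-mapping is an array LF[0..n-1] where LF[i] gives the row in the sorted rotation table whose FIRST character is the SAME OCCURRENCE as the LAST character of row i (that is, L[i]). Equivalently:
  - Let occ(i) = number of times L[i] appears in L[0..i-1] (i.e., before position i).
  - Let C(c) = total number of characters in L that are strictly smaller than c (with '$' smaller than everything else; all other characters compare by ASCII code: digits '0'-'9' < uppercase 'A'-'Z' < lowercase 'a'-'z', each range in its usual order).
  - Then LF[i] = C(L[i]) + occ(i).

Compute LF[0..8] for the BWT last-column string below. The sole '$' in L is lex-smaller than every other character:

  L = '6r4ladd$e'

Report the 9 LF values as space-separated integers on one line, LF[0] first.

Answer: 2 8 1 7 3 4 5 0 6

Derivation:
Char counts: '$':1, '4':1, '6':1, 'a':1, 'd':2, 'e':1, 'l':1, 'r':1
C (first-col start): C('$')=0, C('4')=1, C('6')=2, C('a')=3, C('d')=4, C('e')=6, C('l')=7, C('r')=8
L[0]='6': occ=0, LF[0]=C('6')+0=2+0=2
L[1]='r': occ=0, LF[1]=C('r')+0=8+0=8
L[2]='4': occ=0, LF[2]=C('4')+0=1+0=1
L[3]='l': occ=0, LF[3]=C('l')+0=7+0=7
L[4]='a': occ=0, LF[4]=C('a')+0=3+0=3
L[5]='d': occ=0, LF[5]=C('d')+0=4+0=4
L[6]='d': occ=1, LF[6]=C('d')+1=4+1=5
L[7]='$': occ=0, LF[7]=C('$')+0=0+0=0
L[8]='e': occ=0, LF[8]=C('e')+0=6+0=6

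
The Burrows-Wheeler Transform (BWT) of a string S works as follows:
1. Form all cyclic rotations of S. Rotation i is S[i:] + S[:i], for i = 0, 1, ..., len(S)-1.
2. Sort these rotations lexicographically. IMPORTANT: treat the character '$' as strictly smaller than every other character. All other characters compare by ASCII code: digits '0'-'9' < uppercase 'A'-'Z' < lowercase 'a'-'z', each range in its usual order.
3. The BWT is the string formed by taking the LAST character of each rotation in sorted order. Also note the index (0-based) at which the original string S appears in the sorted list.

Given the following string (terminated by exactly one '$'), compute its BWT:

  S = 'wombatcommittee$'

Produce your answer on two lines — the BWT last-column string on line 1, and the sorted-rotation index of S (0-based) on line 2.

Answer: ebmtetmomowcati$
15

Derivation:
All 16 rotations (rotation i = S[i:]+S[:i]):
  rot[0] = wombatcommittee$
  rot[1] = ombatcommittee$w
  rot[2] = mbatcommittee$wo
  rot[3] = batcommittee$wom
  rot[4] = atcommittee$womb
  rot[5] = tcommittee$womba
  rot[6] = committee$wombat
  rot[7] = ommittee$wombatc
  rot[8] = mmittee$wombatco
  rot[9] = mittee$wombatcom
  rot[10] = ittee$wombatcomm
  rot[11] = ttee$wombatcommi
  rot[12] = tee$wombatcommit
  rot[13] = ee$wombatcommitt
  rot[14] = e$wombatcommitte
  rot[15] = $wombatcommittee
Sorted (with $ < everything):
  sorted[0] = $wombatcommittee  (last char: 'e')
  sorted[1] = atcommittee$womb  (last char: 'b')
  sorted[2] = batcommittee$wom  (last char: 'm')
  sorted[3] = committee$wombat  (last char: 't')
  sorted[4] = e$wombatcommitte  (last char: 'e')
  sorted[5] = ee$wombatcommitt  (last char: 't')
  sorted[6] = ittee$wombatcomm  (last char: 'm')
  sorted[7] = mbatcommittee$wo  (last char: 'o')
  sorted[8] = mittee$wombatcom  (last char: 'm')
  sorted[9] = mmittee$wombatco  (last char: 'o')
  sorted[10] = ombatcommittee$w  (last char: 'w')
  sorted[11] = ommittee$wombatc  (last char: 'c')
  sorted[12] = tcommittee$womba  (last char: 'a')
  sorted[13] = tee$wombatcommit  (last char: 't')
  sorted[14] = ttee$wombatcommi  (last char: 'i')
  sorted[15] = wombatcommittee$  (last char: '$')
Last column: ebmtetmomowcati$
Original string S is at sorted index 15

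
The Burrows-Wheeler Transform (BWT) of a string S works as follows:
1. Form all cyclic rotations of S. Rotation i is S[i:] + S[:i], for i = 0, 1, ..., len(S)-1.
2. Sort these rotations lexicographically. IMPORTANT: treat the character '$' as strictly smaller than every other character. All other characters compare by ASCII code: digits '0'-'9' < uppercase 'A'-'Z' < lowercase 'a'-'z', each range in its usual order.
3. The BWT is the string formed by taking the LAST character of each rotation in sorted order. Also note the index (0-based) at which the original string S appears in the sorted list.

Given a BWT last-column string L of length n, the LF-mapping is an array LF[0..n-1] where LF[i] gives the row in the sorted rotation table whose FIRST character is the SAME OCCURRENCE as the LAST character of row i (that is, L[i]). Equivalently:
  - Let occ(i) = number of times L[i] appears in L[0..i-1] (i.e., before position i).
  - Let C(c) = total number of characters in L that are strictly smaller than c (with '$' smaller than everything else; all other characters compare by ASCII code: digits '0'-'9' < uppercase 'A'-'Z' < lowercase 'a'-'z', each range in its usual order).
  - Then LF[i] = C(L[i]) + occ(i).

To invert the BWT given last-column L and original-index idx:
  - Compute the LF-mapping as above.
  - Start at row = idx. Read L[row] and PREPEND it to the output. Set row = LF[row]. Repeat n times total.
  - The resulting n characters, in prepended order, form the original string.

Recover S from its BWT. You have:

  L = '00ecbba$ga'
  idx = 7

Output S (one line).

LF mapping: 1 2 8 7 5 6 3 0 9 4
Walk LF starting at row 7, prepending L[row]:
  step 1: row=7, L[7]='$', prepend. Next row=LF[7]=0
  step 2: row=0, L[0]='0', prepend. Next row=LF[0]=1
  step 3: row=1, L[1]='0', prepend. Next row=LF[1]=2
  step 4: row=2, L[2]='e', prepend. Next row=LF[2]=8
  step 5: row=8, L[8]='g', prepend. Next row=LF[8]=9
  step 6: row=9, L[9]='a', prepend. Next row=LF[9]=4
  step 7: row=4, L[4]='b', prepend. Next row=LF[4]=5
  step 8: row=5, L[5]='b', prepend. Next row=LF[5]=6
  step 9: row=6, L[6]='a', prepend. Next row=LF[6]=3
  step 10: row=3, L[3]='c', prepend. Next row=LF[3]=7
Reversed output: cabbage00$

Answer: cabbage00$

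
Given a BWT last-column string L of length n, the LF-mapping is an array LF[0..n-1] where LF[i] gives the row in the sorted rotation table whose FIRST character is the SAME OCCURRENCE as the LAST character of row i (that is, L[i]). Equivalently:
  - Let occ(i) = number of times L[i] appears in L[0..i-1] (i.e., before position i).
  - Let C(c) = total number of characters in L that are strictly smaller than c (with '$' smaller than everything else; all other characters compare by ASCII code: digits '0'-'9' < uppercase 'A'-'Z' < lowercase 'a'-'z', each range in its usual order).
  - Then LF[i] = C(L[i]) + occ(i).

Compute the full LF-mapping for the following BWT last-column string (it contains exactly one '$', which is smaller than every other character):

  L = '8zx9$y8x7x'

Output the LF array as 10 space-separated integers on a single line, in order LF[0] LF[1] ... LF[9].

Answer: 2 9 5 4 0 8 3 6 1 7

Derivation:
Char counts: '$':1, '7':1, '8':2, '9':1, 'x':3, 'y':1, 'z':1
C (first-col start): C('$')=0, C('7')=1, C('8')=2, C('9')=4, C('x')=5, C('y')=8, C('z')=9
L[0]='8': occ=0, LF[0]=C('8')+0=2+0=2
L[1]='z': occ=0, LF[1]=C('z')+0=9+0=9
L[2]='x': occ=0, LF[2]=C('x')+0=5+0=5
L[3]='9': occ=0, LF[3]=C('9')+0=4+0=4
L[4]='$': occ=0, LF[4]=C('$')+0=0+0=0
L[5]='y': occ=0, LF[5]=C('y')+0=8+0=8
L[6]='8': occ=1, LF[6]=C('8')+1=2+1=3
L[7]='x': occ=1, LF[7]=C('x')+1=5+1=6
L[8]='7': occ=0, LF[8]=C('7')+0=1+0=1
L[9]='x': occ=2, LF[9]=C('x')+2=5+2=7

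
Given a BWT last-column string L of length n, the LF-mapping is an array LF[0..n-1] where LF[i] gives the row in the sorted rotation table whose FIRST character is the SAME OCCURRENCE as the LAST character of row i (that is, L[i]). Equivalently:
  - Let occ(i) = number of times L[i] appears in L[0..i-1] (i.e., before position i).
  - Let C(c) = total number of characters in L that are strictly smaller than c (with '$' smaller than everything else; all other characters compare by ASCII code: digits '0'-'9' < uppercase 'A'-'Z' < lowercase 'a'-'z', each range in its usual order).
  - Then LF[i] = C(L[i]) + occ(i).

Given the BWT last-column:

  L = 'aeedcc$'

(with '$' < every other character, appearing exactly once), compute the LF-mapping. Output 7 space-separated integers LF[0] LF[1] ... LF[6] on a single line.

Answer: 1 5 6 4 2 3 0

Derivation:
Char counts: '$':1, 'a':1, 'c':2, 'd':1, 'e':2
C (first-col start): C('$')=0, C('a')=1, C('c')=2, C('d')=4, C('e')=5
L[0]='a': occ=0, LF[0]=C('a')+0=1+0=1
L[1]='e': occ=0, LF[1]=C('e')+0=5+0=5
L[2]='e': occ=1, LF[2]=C('e')+1=5+1=6
L[3]='d': occ=0, LF[3]=C('d')+0=4+0=4
L[4]='c': occ=0, LF[4]=C('c')+0=2+0=2
L[5]='c': occ=1, LF[5]=C('c')+1=2+1=3
L[6]='$': occ=0, LF[6]=C('$')+0=0+0=0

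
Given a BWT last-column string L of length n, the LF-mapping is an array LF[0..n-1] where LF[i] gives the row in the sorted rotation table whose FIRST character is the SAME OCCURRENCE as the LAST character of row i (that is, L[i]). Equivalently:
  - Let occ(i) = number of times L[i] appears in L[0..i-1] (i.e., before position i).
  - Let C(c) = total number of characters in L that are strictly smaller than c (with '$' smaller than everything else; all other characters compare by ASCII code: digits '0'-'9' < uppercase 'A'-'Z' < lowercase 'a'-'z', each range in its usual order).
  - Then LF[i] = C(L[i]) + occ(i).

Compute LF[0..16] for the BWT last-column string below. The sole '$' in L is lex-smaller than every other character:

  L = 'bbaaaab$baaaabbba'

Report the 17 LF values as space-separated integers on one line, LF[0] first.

Char counts: '$':1, 'a':9, 'b':7
C (first-col start): C('$')=0, C('a')=1, C('b')=10
L[0]='b': occ=0, LF[0]=C('b')+0=10+0=10
L[1]='b': occ=1, LF[1]=C('b')+1=10+1=11
L[2]='a': occ=0, LF[2]=C('a')+0=1+0=1
L[3]='a': occ=1, LF[3]=C('a')+1=1+1=2
L[4]='a': occ=2, LF[4]=C('a')+2=1+2=3
L[5]='a': occ=3, LF[5]=C('a')+3=1+3=4
L[6]='b': occ=2, LF[6]=C('b')+2=10+2=12
L[7]='$': occ=0, LF[7]=C('$')+0=0+0=0
L[8]='b': occ=3, LF[8]=C('b')+3=10+3=13
L[9]='a': occ=4, LF[9]=C('a')+4=1+4=5
L[10]='a': occ=5, LF[10]=C('a')+5=1+5=6
L[11]='a': occ=6, LF[11]=C('a')+6=1+6=7
L[12]='a': occ=7, LF[12]=C('a')+7=1+7=8
L[13]='b': occ=4, LF[13]=C('b')+4=10+4=14
L[14]='b': occ=5, LF[14]=C('b')+5=10+5=15
L[15]='b': occ=6, LF[15]=C('b')+6=10+6=16
L[16]='a': occ=8, LF[16]=C('a')+8=1+8=9

Answer: 10 11 1 2 3 4 12 0 13 5 6 7 8 14 15 16 9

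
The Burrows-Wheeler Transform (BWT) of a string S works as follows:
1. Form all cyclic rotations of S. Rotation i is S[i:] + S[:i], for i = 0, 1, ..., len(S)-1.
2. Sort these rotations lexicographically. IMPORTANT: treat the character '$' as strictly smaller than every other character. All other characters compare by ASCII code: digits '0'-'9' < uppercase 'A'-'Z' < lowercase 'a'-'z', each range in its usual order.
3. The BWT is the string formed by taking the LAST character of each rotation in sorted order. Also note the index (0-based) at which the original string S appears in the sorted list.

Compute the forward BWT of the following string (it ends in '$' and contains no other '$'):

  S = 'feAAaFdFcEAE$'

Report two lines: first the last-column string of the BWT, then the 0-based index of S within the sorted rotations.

Answer: EeEAAcdaAFFf$
12

Derivation:
All 13 rotations (rotation i = S[i:]+S[:i]):
  rot[0] = feAAaFdFcEAE$
  rot[1] = eAAaFdFcEAE$f
  rot[2] = AAaFdFcEAE$fe
  rot[3] = AaFdFcEAE$feA
  rot[4] = aFdFcEAE$feAA
  rot[5] = FdFcEAE$feAAa
  rot[6] = dFcEAE$feAAaF
  rot[7] = FcEAE$feAAaFd
  rot[8] = cEAE$feAAaFdF
  rot[9] = EAE$feAAaFdFc
  rot[10] = AE$feAAaFdFcE
  rot[11] = E$feAAaFdFcEA
  rot[12] = $feAAaFdFcEAE
Sorted (with $ < everything):
  sorted[0] = $feAAaFdFcEAE  (last char: 'E')
  sorted[1] = AAaFdFcEAE$fe  (last char: 'e')
  sorted[2] = AE$feAAaFdFcE  (last char: 'E')
  sorted[3] = AaFdFcEAE$feA  (last char: 'A')
  sorted[4] = E$feAAaFdFcEA  (last char: 'A')
  sorted[5] = EAE$feAAaFdFc  (last char: 'c')
  sorted[6] = FcEAE$feAAaFd  (last char: 'd')
  sorted[7] = FdFcEAE$feAAa  (last char: 'a')
  sorted[8] = aFdFcEAE$feAA  (last char: 'A')
  sorted[9] = cEAE$feAAaFdF  (last char: 'F')
  sorted[10] = dFcEAE$feAAaF  (last char: 'F')
  sorted[11] = eAAaFdFcEAE$f  (last char: 'f')
  sorted[12] = feAAaFdFcEAE$  (last char: '$')
Last column: EeEAAcdaAFFf$
Original string S is at sorted index 12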